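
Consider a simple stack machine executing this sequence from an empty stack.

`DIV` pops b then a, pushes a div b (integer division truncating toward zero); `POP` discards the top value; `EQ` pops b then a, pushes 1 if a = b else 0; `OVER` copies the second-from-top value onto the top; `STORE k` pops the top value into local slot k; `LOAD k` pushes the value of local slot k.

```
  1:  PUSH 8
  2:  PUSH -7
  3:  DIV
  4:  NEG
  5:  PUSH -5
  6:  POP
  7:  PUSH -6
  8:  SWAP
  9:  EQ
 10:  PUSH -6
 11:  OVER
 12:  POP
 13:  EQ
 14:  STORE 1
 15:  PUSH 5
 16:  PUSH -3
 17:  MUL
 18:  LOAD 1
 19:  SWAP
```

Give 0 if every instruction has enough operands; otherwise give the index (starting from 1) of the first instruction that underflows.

PUSH 8   [8]
PUSH -7  [8, -7]
DIV      [-1]
NEG      [1]
PUSH -5  [1, -5]
POP      [1]
PUSH -6  [1, -6]
SWAP     [-6, 1]
EQ       [0]
PUSH -6  [0, -6]
OVER     [0, -6, 0]
POP      [0, -6]
EQ       [0]
STORE 1  []
PUSH 5   [5]
PUSH -3  [5, -3]
MUL      [-15]
LOAD 1   [-15, 0]
SWAP     [0, -15]

0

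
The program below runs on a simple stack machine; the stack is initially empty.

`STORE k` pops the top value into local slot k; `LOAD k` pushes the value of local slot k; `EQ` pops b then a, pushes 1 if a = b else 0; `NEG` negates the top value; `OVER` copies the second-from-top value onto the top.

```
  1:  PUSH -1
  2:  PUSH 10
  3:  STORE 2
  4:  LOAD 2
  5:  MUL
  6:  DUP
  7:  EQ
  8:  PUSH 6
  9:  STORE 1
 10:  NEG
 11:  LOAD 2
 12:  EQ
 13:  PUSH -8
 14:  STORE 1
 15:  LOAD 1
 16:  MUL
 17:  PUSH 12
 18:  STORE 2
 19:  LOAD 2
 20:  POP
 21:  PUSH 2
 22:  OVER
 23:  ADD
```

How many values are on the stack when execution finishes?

2

PUSH -1 -> -1
PUSH 10 -> -1 10
STORE 2 -> -1
LOAD 2  -> -1 10
MUL     -> -10
DUP     -> -10 -10
EQ      -> 1
PUSH 6  -> 1 6
STORE 1 -> 1
NEG     -> -1
LOAD 2  -> -1 10
EQ      -> 0
PUSH -8 -> 0 -8
STORE 1 -> 0
LOAD 1  -> 0 -8
MUL     -> 0
PUSH 12 -> 0 12
STORE 2 -> 0
LOAD 2  -> 0 12
POP     -> 0
PUSH 2  -> 0 2
OVER    -> 0 2 0
ADD     -> 0 2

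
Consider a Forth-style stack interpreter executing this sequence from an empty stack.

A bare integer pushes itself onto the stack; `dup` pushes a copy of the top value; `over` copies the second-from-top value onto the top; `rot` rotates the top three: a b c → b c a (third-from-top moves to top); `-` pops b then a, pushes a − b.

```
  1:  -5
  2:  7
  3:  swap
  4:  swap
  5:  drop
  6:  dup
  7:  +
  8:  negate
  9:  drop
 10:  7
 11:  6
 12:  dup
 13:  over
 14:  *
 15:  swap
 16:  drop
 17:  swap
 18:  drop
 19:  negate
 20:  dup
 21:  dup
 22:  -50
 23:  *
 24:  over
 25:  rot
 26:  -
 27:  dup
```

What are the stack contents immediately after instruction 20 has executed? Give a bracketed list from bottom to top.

-5     -> -5
7      -> -5 7
swap   -> 7 -5
swap   -> -5 7
drop   -> -5
dup    -> -5 -5
+      -> -10
negate -> 10
drop   -> (empty)
7      -> 7
6      -> 7 6
dup    -> 7 6 6
over   -> 7 6 6 6
*      -> 7 6 36
swap   -> 7 36 6
drop   -> 7 36
swap   -> 36 7
drop   -> 36
negate -> -36
dup    -> -36 -36

[-36, -36]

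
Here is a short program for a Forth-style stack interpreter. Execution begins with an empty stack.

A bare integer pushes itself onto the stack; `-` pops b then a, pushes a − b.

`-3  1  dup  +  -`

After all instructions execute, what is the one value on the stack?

-3  → [-3]
1   → [-3, 1]
dup → [-3, 1, 1]
+   → [-3, 2]
-   → [-5]

-5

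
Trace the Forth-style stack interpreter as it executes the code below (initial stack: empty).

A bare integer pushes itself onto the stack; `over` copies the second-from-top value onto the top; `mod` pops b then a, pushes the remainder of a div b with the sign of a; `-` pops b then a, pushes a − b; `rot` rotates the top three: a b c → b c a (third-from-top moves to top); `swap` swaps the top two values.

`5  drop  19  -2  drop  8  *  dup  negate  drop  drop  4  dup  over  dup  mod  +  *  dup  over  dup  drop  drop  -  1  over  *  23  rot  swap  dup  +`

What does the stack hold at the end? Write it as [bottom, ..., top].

[0, 0, 46]

5      -> [5]
drop   -> []
19     -> [19]
-2     -> [19, -2]
drop   -> [19]
8      -> [19, 8]
*      -> [152]
dup    -> [152, 152]
negate -> [152, -152]
drop   -> [152]
drop   -> []
4      -> [4]
dup    -> [4, 4]
over   -> [4, 4, 4]
dup    -> [4, 4, 4, 4]
mod    -> [4, 4, 0]
+      -> [4, 4]
*      -> [16]
dup    -> [16, 16]
over   -> [16, 16, 16]
dup    -> [16, 16, 16, 16]
drop   -> [16, 16, 16]
drop   -> [16, 16]
-      -> [0]
1      -> [0, 1]
over   -> [0, 1, 0]
*      -> [0, 0]
23     -> [0, 0, 23]
rot    -> [0, 23, 0]
swap   -> [0, 0, 23]
dup    -> [0, 0, 23, 23]
+      -> [0, 0, 46]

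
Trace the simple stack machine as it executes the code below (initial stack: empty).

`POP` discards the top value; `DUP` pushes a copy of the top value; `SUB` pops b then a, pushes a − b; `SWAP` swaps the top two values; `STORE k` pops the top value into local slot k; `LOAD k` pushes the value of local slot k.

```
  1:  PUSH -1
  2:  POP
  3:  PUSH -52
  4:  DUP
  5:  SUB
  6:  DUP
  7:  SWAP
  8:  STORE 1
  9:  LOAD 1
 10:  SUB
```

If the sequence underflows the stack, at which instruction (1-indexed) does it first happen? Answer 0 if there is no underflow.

PUSH -1  : -1
POP      : (empty)
PUSH -52 : -52
DUP      : -52 -52
SUB      : 0
DUP      : 0 0
SWAP     : 0 0
STORE 1  : 0
LOAD 1   : 0 0
SUB      : 0

0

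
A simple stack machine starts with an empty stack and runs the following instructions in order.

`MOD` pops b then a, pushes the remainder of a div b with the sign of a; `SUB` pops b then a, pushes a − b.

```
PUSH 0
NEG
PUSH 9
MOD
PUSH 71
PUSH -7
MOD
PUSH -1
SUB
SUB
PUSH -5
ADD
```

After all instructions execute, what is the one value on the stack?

-7

PUSH 0   [0]
NEG      [0]
PUSH 9   [0, 9]
MOD      [0]
PUSH 71  [0, 71]
PUSH -7  [0, 71, -7]
MOD      [0, 1]
PUSH -1  [0, 1, -1]
SUB      [0, 2]
SUB      [-2]
PUSH -5  [-2, -5]
ADD      [-7]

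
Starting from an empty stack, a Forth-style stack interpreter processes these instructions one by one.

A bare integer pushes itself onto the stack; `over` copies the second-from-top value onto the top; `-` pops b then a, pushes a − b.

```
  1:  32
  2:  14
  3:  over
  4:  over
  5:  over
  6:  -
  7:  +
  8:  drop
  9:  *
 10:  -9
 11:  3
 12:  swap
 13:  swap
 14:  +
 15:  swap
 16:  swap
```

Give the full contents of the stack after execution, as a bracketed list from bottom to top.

32   : [32]
14   : [32, 14]
over : [32, 14, 32]
over : [32, 14, 32, 14]
over : [32, 14, 32, 14, 32]
-    : [32, 14, 32, -18]
+    : [32, 14, 14]
drop : [32, 14]
*    : [448]
-9   : [448, -9]
3    : [448, -9, 3]
swap : [448, 3, -9]
swap : [448, -9, 3]
+    : [448, -6]
swap : [-6, 448]
swap : [448, -6]

[448, -6]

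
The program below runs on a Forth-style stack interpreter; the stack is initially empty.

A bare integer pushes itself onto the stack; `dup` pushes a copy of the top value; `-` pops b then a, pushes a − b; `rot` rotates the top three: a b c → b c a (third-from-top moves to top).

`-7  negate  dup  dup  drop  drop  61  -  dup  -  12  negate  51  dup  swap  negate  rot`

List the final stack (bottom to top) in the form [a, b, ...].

[0, 51, -51, -12]

-7     → [-7]
negate → [7]
dup    → [7, 7]
dup    → [7, 7, 7]
drop   → [7, 7]
drop   → [7]
61     → [7, 61]
-      → [-54]
dup    → [-54, -54]
-      → [0]
12     → [0, 12]
negate → [0, -12]
51     → [0, -12, 51]
dup    → [0, -12, 51, 51]
swap   → [0, -12, 51, 51]
negate → [0, -12, 51, -51]
rot    → [0, 51, -51, -12]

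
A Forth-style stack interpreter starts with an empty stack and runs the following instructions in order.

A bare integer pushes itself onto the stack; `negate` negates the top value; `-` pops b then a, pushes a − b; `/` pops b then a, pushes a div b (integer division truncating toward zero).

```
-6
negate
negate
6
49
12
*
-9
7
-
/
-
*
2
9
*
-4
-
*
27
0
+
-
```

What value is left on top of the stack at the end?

-5571

-6     → -6
negate → 6
negate → -6
6      → -6 6
49     → -6 6 49
12     → -6 6 49 12
*      → -6 6 588
-9     → -6 6 588 -9
7      → -6 6 588 -9 7
-      → -6 6 588 -16
/      → -6 6 -36
-      → -6 42
*      → -252
2      → -252 2
9      → -252 2 9
*      → -252 18
-4     → -252 18 -4
-      → -252 22
*      → -5544
27     → -5544 27
0      → -5544 27 0
+      → -5544 27
-      → -5571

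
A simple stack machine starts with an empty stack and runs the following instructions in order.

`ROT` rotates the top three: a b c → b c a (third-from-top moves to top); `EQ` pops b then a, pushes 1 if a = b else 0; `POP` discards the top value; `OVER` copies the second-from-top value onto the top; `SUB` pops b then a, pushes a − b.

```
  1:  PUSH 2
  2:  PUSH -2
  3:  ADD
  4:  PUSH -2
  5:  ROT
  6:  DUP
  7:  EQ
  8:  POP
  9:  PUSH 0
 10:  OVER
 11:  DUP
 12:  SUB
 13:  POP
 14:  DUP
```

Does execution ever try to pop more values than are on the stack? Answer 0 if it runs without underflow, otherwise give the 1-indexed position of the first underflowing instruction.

PUSH 2  -> 2
PUSH -2 -> 2 -2
ADD     -> 0
PUSH -2 -> 0 -2
ROT  — needs 3 operands, stack has 2 → underflow

5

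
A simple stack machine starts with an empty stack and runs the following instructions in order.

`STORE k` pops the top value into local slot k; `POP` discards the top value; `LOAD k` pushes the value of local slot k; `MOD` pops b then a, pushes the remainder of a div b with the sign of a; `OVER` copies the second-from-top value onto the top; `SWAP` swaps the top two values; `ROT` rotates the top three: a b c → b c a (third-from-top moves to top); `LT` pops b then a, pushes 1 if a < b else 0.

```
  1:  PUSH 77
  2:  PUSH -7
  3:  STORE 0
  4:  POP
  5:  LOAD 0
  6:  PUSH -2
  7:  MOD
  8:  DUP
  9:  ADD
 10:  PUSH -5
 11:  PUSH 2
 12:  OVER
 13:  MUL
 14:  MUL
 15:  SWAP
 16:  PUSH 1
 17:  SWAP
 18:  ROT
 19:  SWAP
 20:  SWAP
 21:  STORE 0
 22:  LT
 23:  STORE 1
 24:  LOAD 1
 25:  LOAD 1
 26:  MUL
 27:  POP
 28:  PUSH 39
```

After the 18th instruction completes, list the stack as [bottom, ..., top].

PUSH 77  77
PUSH -7  77 -7
STORE 0  77
POP      (empty)
LOAD 0   -7
PUSH -2  -7 -2
MOD      -1
DUP      -1 -1
ADD      -2
PUSH -5  -2 -5
PUSH 2   -2 -5 2
OVER     -2 -5 2 -5
MUL      -2 -5 -10
MUL      -2 50
SWAP     50 -2
PUSH 1   50 -2 1
SWAP     50 1 -2
ROT      1 -2 50

[1, -2, 50]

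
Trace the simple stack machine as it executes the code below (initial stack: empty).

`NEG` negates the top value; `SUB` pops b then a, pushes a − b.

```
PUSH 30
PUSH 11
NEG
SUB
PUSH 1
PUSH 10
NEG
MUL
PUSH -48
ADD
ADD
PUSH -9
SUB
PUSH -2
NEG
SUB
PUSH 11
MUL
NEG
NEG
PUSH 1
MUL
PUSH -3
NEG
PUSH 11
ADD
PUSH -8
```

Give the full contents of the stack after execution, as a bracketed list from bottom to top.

PUSH 30  -> 30
PUSH 11  -> 30 11
NEG      -> 30 -11
SUB      -> 41
PUSH 1   -> 41 1
PUSH 10  -> 41 1 10
NEG      -> 41 1 -10
MUL      -> 41 -10
PUSH -48 -> 41 -10 -48
ADD      -> 41 -58
ADD      -> -17
PUSH -9  -> -17 -9
SUB      -> -8
PUSH -2  -> -8 -2
NEG      -> -8 2
SUB      -> -10
PUSH 11  -> -10 11
MUL      -> -110
NEG      -> 110
NEG      -> -110
PUSH 1   -> -110 1
MUL      -> -110
PUSH -3  -> -110 -3
NEG      -> -110 3
PUSH 11  -> -110 3 11
ADD      -> -110 14
PUSH -8  -> -110 14 -8

[-110, 14, -8]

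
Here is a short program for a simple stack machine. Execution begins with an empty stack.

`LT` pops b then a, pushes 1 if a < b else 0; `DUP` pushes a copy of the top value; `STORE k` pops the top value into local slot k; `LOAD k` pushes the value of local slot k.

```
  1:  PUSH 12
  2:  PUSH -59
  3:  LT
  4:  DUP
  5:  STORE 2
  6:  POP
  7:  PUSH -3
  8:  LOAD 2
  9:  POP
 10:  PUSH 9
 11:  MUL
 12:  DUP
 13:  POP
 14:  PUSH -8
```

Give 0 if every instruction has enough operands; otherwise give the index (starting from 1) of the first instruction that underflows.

0

PUSH 12  → 12
PUSH -59 → 12 -59
LT       → 0
DUP      → 0 0
STORE 2  → 0
POP      → (empty)
PUSH -3  → -3
LOAD 2   → -3 0
POP      → -3
PUSH 9   → -3 9
MUL      → -27
DUP      → -27 -27
POP      → -27
PUSH -8  → -27 -8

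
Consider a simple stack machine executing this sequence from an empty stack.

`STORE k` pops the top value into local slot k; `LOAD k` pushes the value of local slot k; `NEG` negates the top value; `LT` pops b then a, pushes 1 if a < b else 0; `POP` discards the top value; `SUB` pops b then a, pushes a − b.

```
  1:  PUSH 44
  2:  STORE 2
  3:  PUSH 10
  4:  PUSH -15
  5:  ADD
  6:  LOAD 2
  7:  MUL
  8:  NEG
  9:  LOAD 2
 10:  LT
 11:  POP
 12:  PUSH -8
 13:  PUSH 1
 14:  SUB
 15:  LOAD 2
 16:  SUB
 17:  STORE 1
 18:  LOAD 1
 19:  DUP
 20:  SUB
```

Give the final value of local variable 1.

PUSH 44  -> [44]
STORE 2  -> []
PUSH 10  -> [10]
PUSH -15 -> [10, -15]
ADD      -> [-5]
LOAD 2   -> [-5, 44]
MUL      -> [-220]
NEG      -> [220]
LOAD 2   -> [220, 44]
LT       -> [0]
POP      -> []
PUSH -8  -> [-8]
PUSH 1   -> [-8, 1]
SUB      -> [-9]
LOAD 2   -> [-9, 44]
SUB      -> [-53]
STORE 1  -> []
LOAD 1   -> [-53]
DUP      -> [-53, -53]
SUB      -> [0]

-53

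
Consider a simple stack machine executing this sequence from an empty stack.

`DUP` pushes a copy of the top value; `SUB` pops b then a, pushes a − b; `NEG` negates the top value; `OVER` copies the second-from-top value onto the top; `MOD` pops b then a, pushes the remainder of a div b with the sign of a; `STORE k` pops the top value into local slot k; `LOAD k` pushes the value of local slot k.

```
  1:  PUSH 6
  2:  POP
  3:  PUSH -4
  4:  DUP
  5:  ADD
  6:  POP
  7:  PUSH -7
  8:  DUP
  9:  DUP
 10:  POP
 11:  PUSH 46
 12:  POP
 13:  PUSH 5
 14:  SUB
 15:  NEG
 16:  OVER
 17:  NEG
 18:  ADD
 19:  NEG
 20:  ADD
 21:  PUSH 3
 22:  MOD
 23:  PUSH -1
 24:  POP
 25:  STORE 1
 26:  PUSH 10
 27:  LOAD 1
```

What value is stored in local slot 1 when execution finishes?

PUSH 6   [6]
POP      []
PUSH -4  [-4]
DUP      [-4, -4]
ADD      [-8]
POP      []
PUSH -7  [-7]
DUP      [-7, -7]
DUP      [-7, -7, -7]
POP      [-7, -7]
PUSH 46  [-7, -7, 46]
POP      [-7, -7]
PUSH 5   [-7, -7, 5]
SUB      [-7, -12]
NEG      [-7, 12]
OVER     [-7, 12, -7]
NEG      [-7, 12, 7]
ADD      [-7, 19]
NEG      [-7, -19]
ADD      [-26]
PUSH 3   [-26, 3]
MOD      [-2]
PUSH -1  [-2, -1]
POP      [-2]
STORE 1  []
PUSH 10  [10]
LOAD 1   [10, -2]

-2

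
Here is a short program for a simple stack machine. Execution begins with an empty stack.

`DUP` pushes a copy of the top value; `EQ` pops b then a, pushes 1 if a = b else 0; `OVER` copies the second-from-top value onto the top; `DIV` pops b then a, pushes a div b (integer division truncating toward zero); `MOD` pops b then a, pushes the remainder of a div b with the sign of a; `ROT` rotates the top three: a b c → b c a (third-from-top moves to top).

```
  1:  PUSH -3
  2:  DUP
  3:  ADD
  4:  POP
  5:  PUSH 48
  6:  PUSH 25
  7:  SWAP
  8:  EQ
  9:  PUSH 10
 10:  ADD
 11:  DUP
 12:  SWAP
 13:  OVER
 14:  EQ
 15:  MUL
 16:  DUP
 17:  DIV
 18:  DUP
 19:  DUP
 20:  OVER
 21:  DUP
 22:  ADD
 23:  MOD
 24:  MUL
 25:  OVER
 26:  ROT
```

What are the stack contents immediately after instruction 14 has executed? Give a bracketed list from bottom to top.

[10, 1]

PUSH -3 : [-3]
DUP     : [-3, -3]
ADD     : [-6]
POP     : []
PUSH 48 : [48]
PUSH 25 : [48, 25]
SWAP    : [25, 48]
EQ      : [0]
PUSH 10 : [0, 10]
ADD     : [10]
DUP     : [10, 10]
SWAP    : [10, 10]
OVER    : [10, 10, 10]
EQ      : [10, 1]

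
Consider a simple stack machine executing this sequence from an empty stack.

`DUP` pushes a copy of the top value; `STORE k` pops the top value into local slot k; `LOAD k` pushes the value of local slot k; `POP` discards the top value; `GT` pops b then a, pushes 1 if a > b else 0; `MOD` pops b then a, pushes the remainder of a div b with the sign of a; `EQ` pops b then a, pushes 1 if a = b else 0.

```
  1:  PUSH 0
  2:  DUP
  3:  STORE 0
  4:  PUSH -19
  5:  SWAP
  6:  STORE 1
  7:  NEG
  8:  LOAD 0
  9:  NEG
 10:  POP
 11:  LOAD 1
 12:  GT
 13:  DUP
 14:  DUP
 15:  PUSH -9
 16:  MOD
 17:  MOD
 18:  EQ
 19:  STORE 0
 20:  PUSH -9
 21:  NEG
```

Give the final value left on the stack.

PUSH 0   : 0
DUP      : 0 0
STORE 0  : 0
PUSH -19 : 0 -19
SWAP     : -19 0
STORE 1  : -19
NEG      : 19
LOAD 0   : 19 0
NEG      : 19 0
POP      : 19
LOAD 1   : 19 0
GT       : 1
DUP      : 1 1
DUP      : 1 1 1
PUSH -9  : 1 1 1 -9
MOD      : 1 1 1
MOD      : 1 0
EQ       : 0
STORE 0  : (empty)
PUSH -9  : -9
NEG      : 9

9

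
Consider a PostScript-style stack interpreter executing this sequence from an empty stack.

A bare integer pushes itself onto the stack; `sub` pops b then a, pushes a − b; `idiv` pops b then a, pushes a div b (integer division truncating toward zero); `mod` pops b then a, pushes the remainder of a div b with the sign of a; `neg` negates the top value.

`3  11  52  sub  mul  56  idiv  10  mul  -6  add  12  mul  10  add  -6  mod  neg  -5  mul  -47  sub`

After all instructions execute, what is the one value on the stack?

3    : [3]
11   : [3, 11]
52   : [3, 11, 52]
sub  : [3, -41]
mul  : [-123]
56   : [-123, 56]
idiv : [-2]
10   : [-2, 10]
mul  : [-20]
-6   : [-20, -6]
add  : [-26]
12   : [-26, 12]
mul  : [-312]
10   : [-312, 10]
add  : [-302]
-6   : [-302, -6]
mod  : [-2]
neg  : [2]
-5   : [2, -5]
mul  : [-10]
-47  : [-10, -47]
sub  : [37]

37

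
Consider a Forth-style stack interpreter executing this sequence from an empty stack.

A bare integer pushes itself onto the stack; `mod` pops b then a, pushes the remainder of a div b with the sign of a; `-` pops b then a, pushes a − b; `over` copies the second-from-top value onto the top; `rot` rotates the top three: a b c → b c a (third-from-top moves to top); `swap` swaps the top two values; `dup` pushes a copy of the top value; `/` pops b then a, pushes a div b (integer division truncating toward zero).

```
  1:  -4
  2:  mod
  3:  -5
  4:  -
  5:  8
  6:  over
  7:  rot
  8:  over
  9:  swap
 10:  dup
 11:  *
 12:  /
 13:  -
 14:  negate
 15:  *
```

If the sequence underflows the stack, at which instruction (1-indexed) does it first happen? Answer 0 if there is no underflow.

-4 : -4
mod  — needs 2 operands, stack has 1 → underflow

2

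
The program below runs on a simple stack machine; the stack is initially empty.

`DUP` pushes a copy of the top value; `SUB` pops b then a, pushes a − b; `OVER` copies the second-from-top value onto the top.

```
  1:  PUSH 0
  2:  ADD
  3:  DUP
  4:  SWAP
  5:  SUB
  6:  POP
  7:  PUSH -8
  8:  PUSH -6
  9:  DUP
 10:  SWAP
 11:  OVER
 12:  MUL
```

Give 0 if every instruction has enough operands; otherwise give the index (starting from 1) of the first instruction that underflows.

PUSH 0 : 0
ADD  — needs 2 operands, stack has 1 → underflow

2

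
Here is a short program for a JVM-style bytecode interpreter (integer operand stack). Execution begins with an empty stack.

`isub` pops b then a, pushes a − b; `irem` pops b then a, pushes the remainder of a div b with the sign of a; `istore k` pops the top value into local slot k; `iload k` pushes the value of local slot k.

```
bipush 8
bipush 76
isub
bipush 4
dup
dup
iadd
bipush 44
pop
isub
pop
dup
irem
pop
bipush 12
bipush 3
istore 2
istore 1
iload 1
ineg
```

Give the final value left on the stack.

-12

bipush 8  -> 8
bipush 76 -> 8 76
isub      -> -68
bipush 4  -> -68 4
dup       -> -68 4 4
dup       -> -68 4 4 4
iadd      -> -68 4 8
bipush 44 -> -68 4 8 44
pop       -> -68 4 8
isub      -> -68 -4
pop       -> -68
dup       -> -68 -68
irem      -> 0
pop       -> (empty)
bipush 12 -> 12
bipush 3  -> 12 3
istore 2  -> 12
istore 1  -> (empty)
iload 1   -> 12
ineg      -> -12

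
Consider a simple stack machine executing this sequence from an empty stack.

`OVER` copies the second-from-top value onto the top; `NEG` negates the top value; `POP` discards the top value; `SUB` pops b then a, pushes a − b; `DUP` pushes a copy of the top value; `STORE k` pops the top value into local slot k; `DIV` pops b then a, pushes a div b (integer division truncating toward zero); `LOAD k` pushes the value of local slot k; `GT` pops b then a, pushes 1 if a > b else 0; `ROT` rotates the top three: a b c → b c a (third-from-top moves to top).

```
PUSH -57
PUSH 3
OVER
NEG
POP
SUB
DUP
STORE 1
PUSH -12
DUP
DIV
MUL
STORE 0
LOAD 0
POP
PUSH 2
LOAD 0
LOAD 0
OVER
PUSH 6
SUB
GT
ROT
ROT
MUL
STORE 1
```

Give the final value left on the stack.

1

PUSH -57 -> [-57]
PUSH 3   -> [-57, 3]
OVER     -> [-57, 3, -57]
NEG      -> [-57, 3, 57]
POP      -> [-57, 3]
SUB      -> [-60]
DUP      -> [-60, -60]
STORE 1  -> [-60]
PUSH -12 -> [-60, -12]
DUP      -> [-60, -12, -12]
DIV      -> [-60, 1]
MUL      -> [-60]
STORE 0  -> []
LOAD 0   -> [-60]
POP      -> []
PUSH 2   -> [2]
LOAD 0   -> [2, -60]
LOAD 0   -> [2, -60, -60]
OVER     -> [2, -60, -60, -60]
PUSH 6   -> [2, -60, -60, -60, 6]
SUB      -> [2, -60, -60, -66]
GT       -> [2, -60, 1]
ROT      -> [-60, 1, 2]
ROT      -> [1, 2, -60]
MUL      -> [1, -120]
STORE 1  -> [1]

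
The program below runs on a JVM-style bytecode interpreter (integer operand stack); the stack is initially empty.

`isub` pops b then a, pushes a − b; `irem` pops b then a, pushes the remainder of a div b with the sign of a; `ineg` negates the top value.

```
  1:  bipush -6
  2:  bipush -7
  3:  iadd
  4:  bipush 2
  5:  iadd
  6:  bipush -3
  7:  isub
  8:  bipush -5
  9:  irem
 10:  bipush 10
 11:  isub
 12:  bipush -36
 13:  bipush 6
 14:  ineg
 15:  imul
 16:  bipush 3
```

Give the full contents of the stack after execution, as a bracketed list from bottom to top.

[-13, 216, 3]

bipush -6  : -6
bipush -7  : -6 -7
iadd       : -13
bipush 2   : -13 2
iadd       : -11
bipush -3  : -11 -3
isub       : -8
bipush -5  : -8 -5
irem       : -3
bipush 10  : -3 10
isub       : -13
bipush -36 : -13 -36
bipush 6   : -13 -36 6
ineg       : -13 -36 -6
imul       : -13 216
bipush 3   : -13 216 3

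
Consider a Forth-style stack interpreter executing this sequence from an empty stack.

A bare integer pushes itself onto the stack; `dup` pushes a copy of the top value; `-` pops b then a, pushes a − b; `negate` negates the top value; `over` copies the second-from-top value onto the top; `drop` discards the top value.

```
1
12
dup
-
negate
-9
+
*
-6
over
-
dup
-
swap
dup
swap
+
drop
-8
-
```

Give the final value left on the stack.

1      -> 1
12     -> 1 12
dup    -> 1 12 12
-      -> 1 0
negate -> 1 0
-9     -> 1 0 -9
+      -> 1 -9
*      -> -9
-6     -> -9 -6
over   -> -9 -6 -9
-      -> -9 3
dup    -> -9 3 3
-      -> -9 0
swap   -> 0 -9
dup    -> 0 -9 -9
swap   -> 0 -9 -9
+      -> 0 -18
drop   -> 0
-8     -> 0 -8
-      -> 8

8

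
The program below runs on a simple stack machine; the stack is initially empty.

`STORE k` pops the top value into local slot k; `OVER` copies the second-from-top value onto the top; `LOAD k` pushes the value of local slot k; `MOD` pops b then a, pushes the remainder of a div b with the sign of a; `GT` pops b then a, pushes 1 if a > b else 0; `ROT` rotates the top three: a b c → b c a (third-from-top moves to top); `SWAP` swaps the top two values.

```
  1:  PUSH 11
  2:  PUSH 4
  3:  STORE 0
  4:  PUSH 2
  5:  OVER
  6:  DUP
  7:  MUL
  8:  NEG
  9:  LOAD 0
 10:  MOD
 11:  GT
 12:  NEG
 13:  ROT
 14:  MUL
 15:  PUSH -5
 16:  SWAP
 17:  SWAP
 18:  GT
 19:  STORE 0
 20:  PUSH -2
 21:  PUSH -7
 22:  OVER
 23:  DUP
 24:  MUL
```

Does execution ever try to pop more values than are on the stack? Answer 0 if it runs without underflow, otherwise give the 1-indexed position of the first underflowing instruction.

13

PUSH 11 : 11
PUSH 4  : 11 4
STORE 0 : 11
PUSH 2  : 11 2
OVER    : 11 2 11
DUP     : 11 2 11 11
MUL     : 11 2 121
NEG     : 11 2 -121
LOAD 0  : 11 2 -121 4
MOD     : 11 2 -1
GT      : 11 1
NEG     : 11 -1
ROT  — needs 3 operands, stack has 2 → underflow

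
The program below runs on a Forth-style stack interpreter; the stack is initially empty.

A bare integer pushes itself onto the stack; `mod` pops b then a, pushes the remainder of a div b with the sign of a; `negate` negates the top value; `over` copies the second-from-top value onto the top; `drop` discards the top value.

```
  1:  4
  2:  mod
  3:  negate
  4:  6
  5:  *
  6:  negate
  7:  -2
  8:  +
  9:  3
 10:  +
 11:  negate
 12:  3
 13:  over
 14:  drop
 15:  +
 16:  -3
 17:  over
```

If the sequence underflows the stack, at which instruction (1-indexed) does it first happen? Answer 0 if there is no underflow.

4 → 4
mod  — needs 2 operands, stack has 1 → underflow

2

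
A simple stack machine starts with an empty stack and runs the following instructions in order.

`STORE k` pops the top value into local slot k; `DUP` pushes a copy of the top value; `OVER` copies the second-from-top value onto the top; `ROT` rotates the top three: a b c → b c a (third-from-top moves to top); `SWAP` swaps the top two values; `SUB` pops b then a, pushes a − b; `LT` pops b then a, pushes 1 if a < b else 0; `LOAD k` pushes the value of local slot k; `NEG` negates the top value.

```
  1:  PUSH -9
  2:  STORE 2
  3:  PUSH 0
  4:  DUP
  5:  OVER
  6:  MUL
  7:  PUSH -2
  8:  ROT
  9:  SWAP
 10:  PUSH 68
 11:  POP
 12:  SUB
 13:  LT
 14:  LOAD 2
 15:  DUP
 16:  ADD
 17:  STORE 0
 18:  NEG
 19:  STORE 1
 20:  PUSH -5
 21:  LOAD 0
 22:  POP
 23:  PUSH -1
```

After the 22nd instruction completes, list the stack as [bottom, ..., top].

[-5]

PUSH -9 -> -9
STORE 2 -> (empty)
PUSH 0  -> 0
DUP     -> 0 0
OVER    -> 0 0 0
MUL     -> 0 0
PUSH -2 -> 0 0 -2
ROT     -> 0 -2 0
SWAP    -> 0 0 -2
PUSH 68 -> 0 0 -2 68
POP     -> 0 0 -2
SUB     -> 0 2
LT      -> 1
LOAD 2  -> 1 -9
DUP     -> 1 -9 -9
ADD     -> 1 -18
STORE 0 -> 1
NEG     -> -1
STORE 1 -> (empty)
PUSH -5 -> -5
LOAD 0  -> -5 -18
POP     -> -5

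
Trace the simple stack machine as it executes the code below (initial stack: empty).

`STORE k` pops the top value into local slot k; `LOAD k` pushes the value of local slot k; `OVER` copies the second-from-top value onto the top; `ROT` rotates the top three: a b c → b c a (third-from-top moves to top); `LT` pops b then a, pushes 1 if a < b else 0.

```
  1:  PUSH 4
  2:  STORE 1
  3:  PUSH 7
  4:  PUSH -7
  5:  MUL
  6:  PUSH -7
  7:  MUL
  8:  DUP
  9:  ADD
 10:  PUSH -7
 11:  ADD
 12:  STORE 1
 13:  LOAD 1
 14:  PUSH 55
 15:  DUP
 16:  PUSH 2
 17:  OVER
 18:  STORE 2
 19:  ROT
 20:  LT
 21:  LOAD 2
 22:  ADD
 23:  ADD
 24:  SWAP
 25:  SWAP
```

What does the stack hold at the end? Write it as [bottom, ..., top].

[679, 111]

PUSH 4  -> 4
STORE 1 -> (empty)
PUSH 7  -> 7
PUSH -7 -> 7 -7
MUL     -> -49
PUSH -7 -> -49 -7
MUL     -> 343
DUP     -> 343 343
ADD     -> 686
PUSH -7 -> 686 -7
ADD     -> 679
STORE 1 -> (empty)
LOAD 1  -> 679
PUSH 55 -> 679 55
DUP     -> 679 55 55
PUSH 2  -> 679 55 55 2
OVER    -> 679 55 55 2 55
STORE 2 -> 679 55 55 2
ROT     -> 679 55 2 55
LT      -> 679 55 1
LOAD 2  -> 679 55 1 55
ADD     -> 679 55 56
ADD     -> 679 111
SWAP    -> 111 679
SWAP    -> 679 111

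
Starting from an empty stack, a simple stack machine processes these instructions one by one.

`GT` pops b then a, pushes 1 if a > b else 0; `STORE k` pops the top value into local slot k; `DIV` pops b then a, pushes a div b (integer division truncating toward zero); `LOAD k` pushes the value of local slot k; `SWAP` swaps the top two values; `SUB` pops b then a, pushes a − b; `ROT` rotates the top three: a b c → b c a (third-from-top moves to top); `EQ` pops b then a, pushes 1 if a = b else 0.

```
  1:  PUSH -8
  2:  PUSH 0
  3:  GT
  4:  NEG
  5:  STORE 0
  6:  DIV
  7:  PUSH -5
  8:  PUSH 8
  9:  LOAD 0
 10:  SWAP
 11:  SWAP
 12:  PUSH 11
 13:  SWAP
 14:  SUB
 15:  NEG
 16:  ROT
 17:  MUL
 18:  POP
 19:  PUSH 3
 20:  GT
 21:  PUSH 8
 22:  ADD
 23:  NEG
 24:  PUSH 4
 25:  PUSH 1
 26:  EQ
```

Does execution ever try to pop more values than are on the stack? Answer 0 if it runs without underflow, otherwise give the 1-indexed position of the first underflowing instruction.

6

PUSH -8 → [-8]
PUSH 0  → [-8, 0]
GT      → [0]
NEG     → [0]
STORE 0 → []
DIV  — needs 2 operands, stack has 0 → underflow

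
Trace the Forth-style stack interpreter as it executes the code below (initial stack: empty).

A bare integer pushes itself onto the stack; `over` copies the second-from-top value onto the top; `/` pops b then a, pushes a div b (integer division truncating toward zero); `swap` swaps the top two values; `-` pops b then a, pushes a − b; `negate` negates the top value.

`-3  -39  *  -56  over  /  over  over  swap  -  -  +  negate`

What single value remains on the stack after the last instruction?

-3      [-3]
-39     [-3, -39]
*       [117]
-56     [117, -56]
over    [117, -56, 117]
/       [117, 0]
over    [117, 0, 117]
over    [117, 0, 117, 0]
swap    [117, 0, 0, 117]
-       [117, 0, -117]
-       [117, 117]
+       [234]
negate  [-234]

-234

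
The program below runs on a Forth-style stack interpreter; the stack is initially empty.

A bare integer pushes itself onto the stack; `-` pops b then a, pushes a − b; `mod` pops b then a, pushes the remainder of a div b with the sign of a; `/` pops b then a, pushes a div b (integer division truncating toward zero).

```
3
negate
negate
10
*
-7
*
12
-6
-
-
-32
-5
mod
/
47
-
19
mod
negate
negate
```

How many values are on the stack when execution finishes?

3       [3]
negate  [-3]
negate  [3]
10      [3, 10]
*       [30]
-7      [30, -7]
*       [-210]
12      [-210, 12]
-6      [-210, 12, -6]
-       [-210, 18]
-       [-228]
-32     [-228, -32]
-5      [-228, -32, -5]
mod     [-228, -2]
/       [114]
47      [114, 47]
-       [67]
19      [67, 19]
mod     [10]
negate  [-10]
negate  [10]

1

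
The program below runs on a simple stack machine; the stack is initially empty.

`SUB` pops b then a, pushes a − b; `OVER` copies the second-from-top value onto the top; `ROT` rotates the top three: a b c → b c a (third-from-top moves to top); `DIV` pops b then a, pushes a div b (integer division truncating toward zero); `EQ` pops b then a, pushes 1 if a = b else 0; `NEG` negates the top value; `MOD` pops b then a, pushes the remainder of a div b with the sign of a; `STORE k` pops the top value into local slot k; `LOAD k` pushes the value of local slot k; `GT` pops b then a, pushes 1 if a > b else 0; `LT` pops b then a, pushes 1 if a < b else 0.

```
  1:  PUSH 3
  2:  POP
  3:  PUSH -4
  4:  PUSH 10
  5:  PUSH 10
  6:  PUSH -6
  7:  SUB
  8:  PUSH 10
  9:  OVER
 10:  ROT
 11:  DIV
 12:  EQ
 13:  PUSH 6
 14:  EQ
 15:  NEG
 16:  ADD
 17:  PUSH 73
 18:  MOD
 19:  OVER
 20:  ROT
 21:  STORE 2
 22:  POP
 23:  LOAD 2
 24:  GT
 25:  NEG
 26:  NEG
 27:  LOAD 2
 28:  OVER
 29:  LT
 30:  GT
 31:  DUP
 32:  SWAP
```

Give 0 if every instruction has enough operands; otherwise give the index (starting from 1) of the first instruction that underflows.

0

PUSH 3  : [3]
POP     : []
PUSH -4 : [-4]
PUSH 10 : [-4, 10]
PUSH 10 : [-4, 10, 10]
PUSH -6 : [-4, 10, 10, -6]
SUB     : [-4, 10, 16]
PUSH 10 : [-4, 10, 16, 10]
OVER    : [-4, 10, 16, 10, 16]
ROT     : [-4, 10, 10, 16, 16]
DIV     : [-4, 10, 10, 1]
EQ      : [-4, 10, 0]
PUSH 6  : [-4, 10, 0, 6]
EQ      : [-4, 10, 0]
NEG     : [-4, 10, 0]
ADD     : [-4, 10]
PUSH 73 : [-4, 10, 73]
MOD     : [-4, 10]
OVER    : [-4, 10, -4]
ROT     : [10, -4, -4]
STORE 2 : [10, -4]
POP     : [10]
LOAD 2  : [10, -4]
GT      : [1]
NEG     : [-1]
NEG     : [1]
LOAD 2  : [1, -4]
OVER    : [1, -4, 1]
LT      : [1, 1]
GT      : [0]
DUP     : [0, 0]
SWAP    : [0, 0]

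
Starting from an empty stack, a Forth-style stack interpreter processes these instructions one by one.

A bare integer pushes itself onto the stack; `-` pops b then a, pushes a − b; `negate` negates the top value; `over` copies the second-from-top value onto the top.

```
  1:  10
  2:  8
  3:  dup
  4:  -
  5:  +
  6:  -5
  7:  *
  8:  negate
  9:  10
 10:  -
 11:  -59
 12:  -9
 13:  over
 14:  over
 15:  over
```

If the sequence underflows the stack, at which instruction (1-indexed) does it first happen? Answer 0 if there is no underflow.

10     -> [10]
8      -> [10, 8]
dup    -> [10, 8, 8]
-      -> [10, 0]
+      -> [10]
-5     -> [10, -5]
*      -> [-50]
negate -> [50]
10     -> [50, 10]
-      -> [40]
-59    -> [40, -59]
-9     -> [40, -59, -9]
over   -> [40, -59, -9, -59]
over   -> [40, -59, -9, -59, -9]
over   -> [40, -59, -9, -59, -9, -59]

0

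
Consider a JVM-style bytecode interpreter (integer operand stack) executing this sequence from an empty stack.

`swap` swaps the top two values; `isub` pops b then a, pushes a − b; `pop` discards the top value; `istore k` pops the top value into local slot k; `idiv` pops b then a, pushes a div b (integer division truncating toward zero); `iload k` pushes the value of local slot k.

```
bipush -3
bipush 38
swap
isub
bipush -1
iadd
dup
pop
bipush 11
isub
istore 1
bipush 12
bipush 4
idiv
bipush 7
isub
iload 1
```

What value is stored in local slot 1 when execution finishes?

29

bipush -3 : [-3]
bipush 38 : [-3, 38]
swap      : [38, -3]
isub      : [41]
bipush -1 : [41, -1]
iadd      : [40]
dup       : [40, 40]
pop       : [40]
bipush 11 : [40, 11]
isub      : [29]
istore 1  : []
bipush 12 : [12]
bipush 4  : [12, 4]
idiv      : [3]
bipush 7  : [3, 7]
isub      : [-4]
iload 1   : [-4, 29]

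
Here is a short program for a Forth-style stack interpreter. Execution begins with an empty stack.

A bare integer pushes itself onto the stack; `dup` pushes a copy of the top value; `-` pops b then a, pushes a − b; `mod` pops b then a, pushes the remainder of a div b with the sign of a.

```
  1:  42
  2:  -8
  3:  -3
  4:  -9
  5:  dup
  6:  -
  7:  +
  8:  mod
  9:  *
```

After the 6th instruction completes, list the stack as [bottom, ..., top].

[42, -8, -3, 0]

42  -> [42]
-8  -> [42, -8]
-3  -> [42, -8, -3]
-9  -> [42, -8, -3, -9]
dup -> [42, -8, -3, -9, -9]
-   -> [42, -8, -3, 0]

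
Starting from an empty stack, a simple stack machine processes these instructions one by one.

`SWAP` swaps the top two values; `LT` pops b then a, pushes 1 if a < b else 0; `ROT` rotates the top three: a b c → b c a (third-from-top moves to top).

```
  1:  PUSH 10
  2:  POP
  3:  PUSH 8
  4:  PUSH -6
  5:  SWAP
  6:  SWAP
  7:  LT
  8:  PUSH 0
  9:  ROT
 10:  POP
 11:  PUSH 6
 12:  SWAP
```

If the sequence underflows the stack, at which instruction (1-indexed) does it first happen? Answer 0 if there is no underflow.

PUSH 10 -> [10]
POP     -> []
PUSH 8  -> [8]
PUSH -6 -> [8, -6]
SWAP    -> [-6, 8]
SWAP    -> [8, -6]
LT      -> [0]
PUSH 0  -> [0, 0]
ROT  — needs 3 operands, stack has 2 → underflow

9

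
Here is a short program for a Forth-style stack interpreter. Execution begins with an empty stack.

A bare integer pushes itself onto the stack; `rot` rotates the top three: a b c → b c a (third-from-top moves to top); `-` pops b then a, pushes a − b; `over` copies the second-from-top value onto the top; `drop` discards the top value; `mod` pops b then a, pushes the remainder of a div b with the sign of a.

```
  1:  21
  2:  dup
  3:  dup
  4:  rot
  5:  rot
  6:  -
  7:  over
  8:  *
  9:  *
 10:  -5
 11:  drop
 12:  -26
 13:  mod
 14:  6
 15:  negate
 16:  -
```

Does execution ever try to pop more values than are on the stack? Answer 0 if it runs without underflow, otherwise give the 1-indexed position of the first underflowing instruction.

0

21     → [21]
dup    → [21, 21]
dup    → [21, 21, 21]
rot    → [21, 21, 21]
rot    → [21, 21, 21]
-      → [21, 0]
over   → [21, 0, 21]
*      → [21, 0]
*      → [0]
-5     → [0, -5]
drop   → [0]
-26    → [0, -26]
mod    → [0]
6      → [0, 6]
negate → [0, -6]
-      → [6]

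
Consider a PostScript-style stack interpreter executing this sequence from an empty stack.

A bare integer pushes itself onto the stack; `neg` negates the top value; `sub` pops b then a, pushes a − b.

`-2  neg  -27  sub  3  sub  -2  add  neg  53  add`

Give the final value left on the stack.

-2   -2
neg  2
-27  2 -27
sub  29
3    29 3
sub  26
-2   26 -2
add  24
neg  -24
53   -24 53
add  29

29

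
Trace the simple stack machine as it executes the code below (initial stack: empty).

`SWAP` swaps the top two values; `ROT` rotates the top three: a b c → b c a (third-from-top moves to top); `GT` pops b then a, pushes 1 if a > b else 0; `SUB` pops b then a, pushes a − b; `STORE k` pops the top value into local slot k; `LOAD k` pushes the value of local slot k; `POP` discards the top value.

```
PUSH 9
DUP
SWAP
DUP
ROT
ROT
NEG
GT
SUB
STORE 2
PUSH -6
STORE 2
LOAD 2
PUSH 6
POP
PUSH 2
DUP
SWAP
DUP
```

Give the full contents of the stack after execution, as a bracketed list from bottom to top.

[-6, 2, 2, 2]

PUSH 9   [9]
DUP      [9, 9]
SWAP     [9, 9]
DUP      [9, 9, 9]
ROT      [9, 9, 9]
ROT      [9, 9, 9]
NEG      [9, 9, -9]
GT       [9, 1]
SUB      [8]
STORE 2  []
PUSH -6  [-6]
STORE 2  []
LOAD 2   [-6]
PUSH 6   [-6, 6]
POP      [-6]
PUSH 2   [-6, 2]
DUP      [-6, 2, 2]
SWAP     [-6, 2, 2]
DUP      [-6, 2, 2, 2]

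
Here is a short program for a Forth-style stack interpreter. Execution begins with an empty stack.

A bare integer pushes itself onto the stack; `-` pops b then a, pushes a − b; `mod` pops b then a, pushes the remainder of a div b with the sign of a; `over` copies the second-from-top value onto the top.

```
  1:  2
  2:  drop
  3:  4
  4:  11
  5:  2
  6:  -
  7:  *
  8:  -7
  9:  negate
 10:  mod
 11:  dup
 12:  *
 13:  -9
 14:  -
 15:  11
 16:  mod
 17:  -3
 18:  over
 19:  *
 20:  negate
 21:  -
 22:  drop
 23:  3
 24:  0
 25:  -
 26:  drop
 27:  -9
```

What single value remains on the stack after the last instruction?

-9

2      -> 2
drop   -> (empty)
4      -> 4
11     -> 4 11
2      -> 4 11 2
-      -> 4 9
*      -> 36
-7     -> 36 -7
negate -> 36 7
mod    -> 1
dup    -> 1 1
*      -> 1
-9     -> 1 -9
-      -> 10
11     -> 10 11
mod    -> 10
-3     -> 10 -3
over   -> 10 -3 10
*      -> 10 -30
negate -> 10 30
-      -> -20
drop   -> (empty)
3      -> 3
0      -> 3 0
-      -> 3
drop   -> (empty)
-9     -> -9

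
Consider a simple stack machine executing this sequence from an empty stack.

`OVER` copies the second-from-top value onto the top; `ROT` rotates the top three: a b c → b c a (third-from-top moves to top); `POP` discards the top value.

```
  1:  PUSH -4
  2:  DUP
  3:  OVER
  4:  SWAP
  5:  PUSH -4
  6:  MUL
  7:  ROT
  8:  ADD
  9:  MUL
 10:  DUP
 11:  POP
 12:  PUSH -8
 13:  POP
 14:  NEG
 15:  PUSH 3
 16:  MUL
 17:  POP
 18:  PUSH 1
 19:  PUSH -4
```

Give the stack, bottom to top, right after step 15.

[48, 3]

PUSH -4 -> [-4]
DUP     -> [-4, -4]
OVER    -> [-4, -4, -4]
SWAP    -> [-4, -4, -4]
PUSH -4 -> [-4, -4, -4, -4]
MUL     -> [-4, -4, 16]
ROT     -> [-4, 16, -4]
ADD     -> [-4, 12]
MUL     -> [-48]
DUP     -> [-48, -48]
POP     -> [-48]
PUSH -8 -> [-48, -8]
POP     -> [-48]
NEG     -> [48]
PUSH 3  -> [48, 3]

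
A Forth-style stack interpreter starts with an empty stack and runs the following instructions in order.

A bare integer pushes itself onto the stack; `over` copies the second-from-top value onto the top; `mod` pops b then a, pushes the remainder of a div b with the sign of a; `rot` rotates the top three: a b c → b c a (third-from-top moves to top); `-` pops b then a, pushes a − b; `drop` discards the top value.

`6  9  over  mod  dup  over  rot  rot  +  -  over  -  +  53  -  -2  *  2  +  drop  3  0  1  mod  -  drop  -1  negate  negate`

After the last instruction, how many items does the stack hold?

6      → 6
9      → 6 9
over   → 6 9 6
mod    → 6 3
dup    → 6 3 3
over   → 6 3 3 3
rot    → 6 3 3 3
rot    → 6 3 3 3
+      → 6 3 6
-      → 6 -3
over   → 6 -3 6
-      → 6 -9
+      → -3
53     → -3 53
-      → -56
-2     → -56 -2
*      → 112
2      → 112 2
+      → 114
drop   → (empty)
3      → 3
0      → 3 0
1      → 3 0 1
mod    → 3 0
-      → 3
drop   → (empty)
-1     → -1
negate → 1
negate → -1

1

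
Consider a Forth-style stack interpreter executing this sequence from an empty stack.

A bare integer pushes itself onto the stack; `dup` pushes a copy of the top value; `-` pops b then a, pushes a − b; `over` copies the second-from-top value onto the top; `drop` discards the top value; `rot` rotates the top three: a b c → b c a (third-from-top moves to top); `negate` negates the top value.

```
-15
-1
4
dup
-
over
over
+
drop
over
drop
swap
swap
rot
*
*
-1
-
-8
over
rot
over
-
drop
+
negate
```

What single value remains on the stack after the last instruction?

-15     [-15]
-1      [-15, -1]
4       [-15, -1, 4]
dup     [-15, -1, 4, 4]
-       [-15, -1, 0]
over    [-15, -1, 0, -1]
over    [-15, -1, 0, -1, 0]
+       [-15, -1, 0, -1]
drop    [-15, -1, 0]
over    [-15, -1, 0, -1]
drop    [-15, -1, 0]
swap    [-15, 0, -1]
swap    [-15, -1, 0]
rot     [-1, 0, -15]
*       [-1, 0]
*       [0]
-1      [0, -1]
-       [1]
-8      [1, -8]
over    [1, -8, 1]
rot     [-8, 1, 1]
over    [-8, 1, 1, 1]
-       [-8, 1, 0]
drop    [-8, 1]
+       [-7]
negate  [7]

7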